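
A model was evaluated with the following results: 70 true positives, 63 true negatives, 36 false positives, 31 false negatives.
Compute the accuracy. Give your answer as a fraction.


Accuracy = (TP + TN) / (TP + TN + FP + FN) = (70 + 63) / 200 = 133/200.

133/200


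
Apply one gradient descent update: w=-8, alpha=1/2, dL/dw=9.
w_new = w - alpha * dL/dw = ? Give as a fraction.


w_new = -8 - 1/2 * 9 = -8 - 9/2 = -25/2.

-25/2


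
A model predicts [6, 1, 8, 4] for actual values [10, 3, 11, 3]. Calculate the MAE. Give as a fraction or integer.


MAE = (1/4) * (|10-6|=4 + |3-1|=2 + |11-8|=3 + |3-4|=1). Sum = 10. MAE = 5/2.

5/2


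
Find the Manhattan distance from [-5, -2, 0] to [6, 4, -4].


d = sum of absolute differences: |-5-6|=11 + |-2-4|=6 + |0--4|=4 = 21.

21


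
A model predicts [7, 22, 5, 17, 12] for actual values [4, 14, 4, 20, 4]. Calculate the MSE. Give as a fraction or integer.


MSE = (1/5) * ((4-7)^2=9 + (14-22)^2=64 + (4-5)^2=1 + (20-17)^2=9 + (4-12)^2=64). Sum = 147. MSE = 147/5.

147/5


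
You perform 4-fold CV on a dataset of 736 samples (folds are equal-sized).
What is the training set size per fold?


Each validation fold has 736/4 = 184 samples. Training set = 736 - 184 = 552.

552


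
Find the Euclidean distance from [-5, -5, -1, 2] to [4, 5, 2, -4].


d = sqrt(sum of squared differences). (-5-4)^2=81, (-5-5)^2=100, (-1-2)^2=9, (2--4)^2=36. Sum = 226.

sqrt(226)


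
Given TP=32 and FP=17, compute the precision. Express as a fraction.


Precision = TP / (TP + FP) = 32 / 49 = 32/49.

32/49


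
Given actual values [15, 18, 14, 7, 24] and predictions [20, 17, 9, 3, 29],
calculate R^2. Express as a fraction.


Mean(y) = 78/5. SS_res = 92. SS_tot = 766/5. R^2 = 1 - 92/(766/5) = 153/383.

153/383


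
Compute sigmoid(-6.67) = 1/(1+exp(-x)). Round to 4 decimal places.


sigma(-6.67) = 1/(1+e^(6.67)) = 1/(1+788.395604) = 1/789.395604 = 0.0013.

0.0013


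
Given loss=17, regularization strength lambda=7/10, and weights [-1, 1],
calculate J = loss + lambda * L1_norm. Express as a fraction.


L1 norm = sum(|w|) = 2. J = 17 + 7/10 * 2 = 92/5.

92/5


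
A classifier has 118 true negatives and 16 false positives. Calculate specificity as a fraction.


Specificity = TN / (TN + FP) = 118 / 134 = 59/67.

59/67


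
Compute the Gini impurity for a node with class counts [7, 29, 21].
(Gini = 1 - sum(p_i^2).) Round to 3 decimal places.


Total = 57. Proportions: 7/57, 29/57, 21/57. sum(p_i^2) = 0.4097. Gini = 1 - 0.4097 = 0.5903, which rounds to 0.590.

0.590


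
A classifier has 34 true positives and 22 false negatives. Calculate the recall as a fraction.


Recall = TP / (TP + FN) = 34 / 56 = 17/28.

17/28


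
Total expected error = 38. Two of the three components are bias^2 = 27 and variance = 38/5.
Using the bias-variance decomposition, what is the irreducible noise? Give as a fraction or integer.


Total error = bias^2 + variance + irreducible noise. So irreducible noise = 38 - 27 - 38/5 = 17/5.

17/5


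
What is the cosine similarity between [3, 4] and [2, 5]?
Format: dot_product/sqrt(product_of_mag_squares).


dot = 26. |a|^2 = 25, |b|^2 = 29. cos = 26/sqrt(725).

26/sqrt(725)


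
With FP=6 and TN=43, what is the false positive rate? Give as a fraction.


FPR = FP / (FP + TN) = 6 / 49 = 6/49.

6/49


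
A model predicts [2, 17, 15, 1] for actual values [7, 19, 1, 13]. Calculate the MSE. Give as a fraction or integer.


MSE = (1/4) * ((7-2)^2=25 + (19-17)^2=4 + (1-15)^2=196 + (13-1)^2=144). Sum = 369. MSE = 369/4.

369/4


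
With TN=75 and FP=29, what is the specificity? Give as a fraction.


Specificity = TN / (TN + FP) = 75 / 104 = 75/104.

75/104


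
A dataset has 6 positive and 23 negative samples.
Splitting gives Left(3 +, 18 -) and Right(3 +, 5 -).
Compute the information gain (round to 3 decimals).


H(parent) = 0.7355. H(left) = 0.5917, H(right) = 0.9544. Weighted = (21/29)*0.5917 + (8/29)*0.9544 = 0.6918. IG = 0.7355 - 0.6918 = 0.0437, which rounds to 0.044.

0.044


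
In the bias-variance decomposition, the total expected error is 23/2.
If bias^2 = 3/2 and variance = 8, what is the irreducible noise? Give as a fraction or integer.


Total error = bias^2 + variance + irreducible noise. So irreducible noise = 23/2 - 3/2 - 8 = 2.

2


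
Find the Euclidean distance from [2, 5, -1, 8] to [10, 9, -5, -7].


d = sqrt(sum of squared differences). (2-10)^2=64, (5-9)^2=16, (-1--5)^2=16, (8--7)^2=225. Sum = 321.

sqrt(321)


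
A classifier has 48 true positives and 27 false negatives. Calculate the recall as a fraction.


Recall = TP / (TP + FN) = 48 / 75 = 16/25.

16/25


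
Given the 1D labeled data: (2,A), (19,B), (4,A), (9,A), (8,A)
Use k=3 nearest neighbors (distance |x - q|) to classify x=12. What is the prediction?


Distances: |2-12|=10, |19-12|=7, |4-12|=8, |9-12|=3, |8-12|=4. 3 nearest: (9,A), (8,A), (19,B). Counts: {'A': 2, 'B': 1}. Majority class: A.

A


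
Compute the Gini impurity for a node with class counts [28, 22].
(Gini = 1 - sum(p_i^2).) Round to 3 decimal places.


Total = 50. Proportions: 28/50, 22/50. sum(p_i^2) = 0.5072. Gini = 1 - 0.5072 = 0.4928, which rounds to 0.493.

0.493


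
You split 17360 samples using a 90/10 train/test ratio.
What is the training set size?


Test set = 17360 * 10% = 1736. Training set = 17360 - 1736 = 15624.

15624


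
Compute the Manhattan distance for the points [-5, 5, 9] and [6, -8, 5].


d = sum of absolute differences: |-5-6|=11 + |5--8|=13 + |9-5|=4 = 28.

28


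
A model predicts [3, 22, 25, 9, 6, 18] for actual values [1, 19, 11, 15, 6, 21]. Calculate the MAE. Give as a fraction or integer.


MAE = (1/6) * (|1-3|=2 + |19-22|=3 + |11-25|=14 + |15-9|=6 + |6-6|=0 + |21-18|=3). Sum = 28. MAE = 14/3.

14/3


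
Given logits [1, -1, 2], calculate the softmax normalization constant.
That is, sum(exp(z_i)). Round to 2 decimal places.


Denom = e^1=2.7183 + e^-1=0.3679 + e^2=7.3891. Sum = 10.4753, which rounds to 10.48.

10.48


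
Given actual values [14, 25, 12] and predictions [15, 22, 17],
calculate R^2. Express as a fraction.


Mean(y) = 17. SS_res = 35. SS_tot = 98. R^2 = 1 - 35/(98) = 9/14.

9/14


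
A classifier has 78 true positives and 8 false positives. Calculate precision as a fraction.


Precision = TP / (TP + FP) = 78 / 86 = 39/43.

39/43


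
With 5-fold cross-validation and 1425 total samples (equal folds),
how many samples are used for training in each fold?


Each validation fold has 1425/5 = 285 samples. Training set = 1425 - 285 = 1140.

1140


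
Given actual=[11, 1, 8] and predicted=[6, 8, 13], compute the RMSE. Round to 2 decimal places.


MSE = 33.0000. RMSE = sqrt(33.0000) = 5.74.

5.74


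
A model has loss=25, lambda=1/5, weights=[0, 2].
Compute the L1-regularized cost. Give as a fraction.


L1 norm = sum(|w|) = 2. J = 25 + 1/5 * 2 = 127/5.

127/5


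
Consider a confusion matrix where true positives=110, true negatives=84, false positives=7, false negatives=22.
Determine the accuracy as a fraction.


Accuracy = (TP + TN) / (TP + TN + FP + FN) = (110 + 84) / 223 = 194/223.

194/223


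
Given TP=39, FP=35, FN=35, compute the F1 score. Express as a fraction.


Precision = 39/74 = 39/74. Recall = 39/74 = 39/74. F1 = 2*P*R/(P+R) = 39/74.

39/74


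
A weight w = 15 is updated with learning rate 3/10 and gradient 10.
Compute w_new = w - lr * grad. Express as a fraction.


w_new = 15 - 3/10 * 10 = 15 - 3 = 12.

12


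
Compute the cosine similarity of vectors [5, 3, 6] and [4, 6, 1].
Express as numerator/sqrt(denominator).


dot = 44. |a|^2 = 70, |b|^2 = 53. cos = 44/sqrt(3710).

44/sqrt(3710)


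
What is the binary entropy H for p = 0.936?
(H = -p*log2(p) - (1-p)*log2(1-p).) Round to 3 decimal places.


H = -0.936*log2(0.936) - 0.064*log2(0.064) = 0.343.

0.343


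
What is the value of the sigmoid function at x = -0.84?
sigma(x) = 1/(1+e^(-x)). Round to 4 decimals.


sigma(-0.84) = 1/(1+e^(0.84)) = 1/(1+2.316367) = 1/3.316367 = 0.3015.

0.3015


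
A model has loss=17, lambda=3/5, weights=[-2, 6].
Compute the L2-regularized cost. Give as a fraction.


L2 sq norm = sum(w^2) = 40. J = 17 + 3/5 * 40 = 41.

41


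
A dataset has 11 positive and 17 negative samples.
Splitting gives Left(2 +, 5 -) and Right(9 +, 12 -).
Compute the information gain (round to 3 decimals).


H(parent) = 0.9666. H(left) = 0.8631, H(right) = 0.9852. Weighted = (7/28)*0.8631 + (21/28)*0.9852 = 0.9547. IG = 0.9666 - 0.9547 = 0.0119, which rounds to 0.012.

0.012


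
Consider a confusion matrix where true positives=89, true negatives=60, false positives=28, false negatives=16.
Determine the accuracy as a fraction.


Accuracy = (TP + TN) / (TP + TN + FP + FN) = (89 + 60) / 193 = 149/193.

149/193


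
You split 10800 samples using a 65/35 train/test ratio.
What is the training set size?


Test set = 10800 * 35% = 3780. Training set = 10800 - 3780 = 7020.

7020


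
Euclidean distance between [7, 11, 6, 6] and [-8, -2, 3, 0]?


d = sqrt(sum of squared differences). (7--8)^2=225, (11--2)^2=169, (6-3)^2=9, (6-0)^2=36. Sum = 439.

sqrt(439)


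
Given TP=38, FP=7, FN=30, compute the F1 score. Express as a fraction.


Precision = 38/45 = 38/45. Recall = 38/68 = 19/34. F1 = 2*P*R/(P+R) = 76/113.

76/113


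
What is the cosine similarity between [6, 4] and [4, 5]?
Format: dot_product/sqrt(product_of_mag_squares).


dot = 44. |a|^2 = 52, |b|^2 = 41. cos = 44/sqrt(2132).

44/sqrt(2132)


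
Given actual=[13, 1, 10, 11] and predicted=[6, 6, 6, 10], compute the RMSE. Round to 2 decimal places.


MSE = 22.7500. RMSE = sqrt(22.7500) = 4.77.

4.77


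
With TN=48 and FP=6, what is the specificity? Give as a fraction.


Specificity = TN / (TN + FP) = 48 / 54 = 8/9.

8/9


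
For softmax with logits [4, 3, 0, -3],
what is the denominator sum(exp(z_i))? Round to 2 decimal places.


Denom = e^4=54.5982 + e^3=20.0855 + e^0=1.0000 + e^-3=0.0498. Sum = 75.7335, which rounds to 75.73.

75.73


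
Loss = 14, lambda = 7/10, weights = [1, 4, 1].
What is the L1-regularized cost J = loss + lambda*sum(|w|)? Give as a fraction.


L1 norm = sum(|w|) = 6. J = 14 + 7/10 * 6 = 91/5.

91/5


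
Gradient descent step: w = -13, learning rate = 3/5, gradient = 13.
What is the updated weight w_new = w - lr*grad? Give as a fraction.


w_new = -13 - 3/5 * 13 = -13 - 39/5 = -104/5.

-104/5


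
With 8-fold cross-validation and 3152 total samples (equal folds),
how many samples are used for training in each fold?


Each validation fold has 3152/8 = 394 samples. Training set = 3152 - 394 = 2758.

2758


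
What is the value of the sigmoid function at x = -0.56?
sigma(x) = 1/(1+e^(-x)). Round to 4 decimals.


sigma(-0.56) = 1/(1+e^(0.56)) = 1/(1+1.750673) = 1/2.750673 = 0.3635.

0.3635


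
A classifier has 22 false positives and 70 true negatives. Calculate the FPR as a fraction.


FPR = FP / (FP + TN) = 22 / 92 = 11/46.

11/46


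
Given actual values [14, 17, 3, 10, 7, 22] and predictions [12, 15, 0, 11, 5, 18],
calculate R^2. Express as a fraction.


Mean(y) = 73/6. SS_res = 38. SS_tot = 1433/6. R^2 = 1 - 38/(1433/6) = 1205/1433.

1205/1433


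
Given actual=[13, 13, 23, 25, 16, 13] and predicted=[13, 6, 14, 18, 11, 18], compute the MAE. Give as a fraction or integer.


MAE = (1/6) * (|13-13|=0 + |13-6|=7 + |23-14|=9 + |25-18|=7 + |16-11|=5 + |13-18|=5). Sum = 33. MAE = 11/2.

11/2


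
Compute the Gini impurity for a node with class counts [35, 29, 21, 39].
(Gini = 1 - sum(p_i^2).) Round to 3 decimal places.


Total = 124. Proportions: 35/124, 29/124, 21/124, 39/124. sum(p_i^2) = 0.2620. Gini = 1 - 0.2620 = 0.7380, which rounds to 0.738.

0.738


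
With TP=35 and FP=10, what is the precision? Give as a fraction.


Precision = TP / (TP + FP) = 35 / 45 = 7/9.

7/9


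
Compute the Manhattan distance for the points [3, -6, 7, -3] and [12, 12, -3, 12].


d = sum of absolute differences: |3-12|=9 + |-6-12|=18 + |7--3|=10 + |-3-12|=15 = 52.

52


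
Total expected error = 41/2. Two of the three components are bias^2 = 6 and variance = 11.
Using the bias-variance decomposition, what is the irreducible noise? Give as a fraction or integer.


Total error = bias^2 + variance + irreducible noise. So irreducible noise = 41/2 - 6 - 11 = 7/2.

7/2


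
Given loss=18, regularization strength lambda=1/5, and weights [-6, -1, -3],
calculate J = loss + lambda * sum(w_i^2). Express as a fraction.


L2 sq norm = sum(w^2) = 46. J = 18 + 1/5 * 46 = 136/5.

136/5


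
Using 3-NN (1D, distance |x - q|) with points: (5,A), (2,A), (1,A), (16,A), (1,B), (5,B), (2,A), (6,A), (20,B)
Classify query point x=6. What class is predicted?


Distances: |5-6|=1, |2-6|=4, |1-6|=5, |16-6|=10, |1-6|=5, |5-6|=1, |2-6|=4, |6-6|=0, |20-6|=14. 3 nearest: (6,A), (5,A), (5,B). Counts: {'A': 2, 'B': 1}. Majority class: A.

A


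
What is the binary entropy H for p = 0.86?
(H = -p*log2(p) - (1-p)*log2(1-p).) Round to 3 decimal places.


H = -0.86*log2(0.86) - 0.14*log2(0.14) = 0.584.

0.584


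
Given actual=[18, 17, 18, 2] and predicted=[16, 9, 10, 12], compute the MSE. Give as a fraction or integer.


MSE = (1/4) * ((18-16)^2=4 + (17-9)^2=64 + (18-10)^2=64 + (2-12)^2=100). Sum = 232. MSE = 58.

58


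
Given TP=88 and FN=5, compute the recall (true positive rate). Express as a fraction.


Recall = TP / (TP + FN) = 88 / 93 = 88/93.

88/93


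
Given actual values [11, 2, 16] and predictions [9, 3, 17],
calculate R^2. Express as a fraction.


Mean(y) = 29/3. SS_res = 6. SS_tot = 302/3. R^2 = 1 - 6/(302/3) = 142/151.

142/151


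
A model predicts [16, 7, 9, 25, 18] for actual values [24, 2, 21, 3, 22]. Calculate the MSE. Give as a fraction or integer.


MSE = (1/5) * ((24-16)^2=64 + (2-7)^2=25 + (21-9)^2=144 + (3-25)^2=484 + (22-18)^2=16). Sum = 733. MSE = 733/5.

733/5


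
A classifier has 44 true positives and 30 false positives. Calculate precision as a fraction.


Precision = TP / (TP + FP) = 44 / 74 = 22/37.

22/37


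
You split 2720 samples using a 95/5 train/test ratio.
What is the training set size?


Test set = 2720 * 5% = 136. Training set = 2720 - 136 = 2584.

2584


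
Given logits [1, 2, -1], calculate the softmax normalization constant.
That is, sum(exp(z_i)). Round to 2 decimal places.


Denom = e^1=2.7183 + e^2=7.3891 + e^-1=0.3679. Sum = 10.4753, which rounds to 10.48.

10.48


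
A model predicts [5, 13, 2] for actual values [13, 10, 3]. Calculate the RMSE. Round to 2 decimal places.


MSE = 24.6667. RMSE = sqrt(24.6667) = 4.97.

4.97


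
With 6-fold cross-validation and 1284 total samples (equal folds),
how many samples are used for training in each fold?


Each validation fold has 1284/6 = 214 samples. Training set = 1284 - 214 = 1070.

1070


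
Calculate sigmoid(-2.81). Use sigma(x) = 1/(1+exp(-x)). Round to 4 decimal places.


sigma(-2.81) = 1/(1+e^(2.81)) = 1/(1+16.609918) = 1/17.609918 = 0.0568.

0.0568


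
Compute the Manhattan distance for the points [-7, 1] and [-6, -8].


d = sum of absolute differences: |-7--6|=1 + |1--8|=9 = 10.

10


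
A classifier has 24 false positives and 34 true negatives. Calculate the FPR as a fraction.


FPR = FP / (FP + TN) = 24 / 58 = 12/29.

12/29


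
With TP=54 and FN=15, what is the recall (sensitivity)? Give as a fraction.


Recall = TP / (TP + FN) = 54 / 69 = 18/23.

18/23


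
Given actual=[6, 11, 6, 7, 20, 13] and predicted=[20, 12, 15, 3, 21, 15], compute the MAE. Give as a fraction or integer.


MAE = (1/6) * (|6-20|=14 + |11-12|=1 + |6-15|=9 + |7-3|=4 + |20-21|=1 + |13-15|=2). Sum = 31. MAE = 31/6.

31/6


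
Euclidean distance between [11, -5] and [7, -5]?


d = sqrt(sum of squared differences). (11-7)^2=16, (-5--5)^2=0. Sum = 16.

4


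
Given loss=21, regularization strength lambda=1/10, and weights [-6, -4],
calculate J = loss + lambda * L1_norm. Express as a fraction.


L1 norm = sum(|w|) = 10. J = 21 + 1/10 * 10 = 22.

22


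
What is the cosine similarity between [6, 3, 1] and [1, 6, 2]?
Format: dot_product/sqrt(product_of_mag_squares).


dot = 26. |a|^2 = 46, |b|^2 = 41. cos = 26/sqrt(1886).

26/sqrt(1886)


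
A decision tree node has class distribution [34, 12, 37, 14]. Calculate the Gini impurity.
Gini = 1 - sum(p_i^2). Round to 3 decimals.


Total = 97. Proportions: 34/97, 12/97, 37/97, 14/97. sum(p_i^2) = 0.3045. Gini = 1 - 0.3045 = 0.6955, which rounds to 0.696.

0.696


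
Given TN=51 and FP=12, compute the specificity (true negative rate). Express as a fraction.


Specificity = TN / (TN + FP) = 51 / 63 = 17/21.

17/21


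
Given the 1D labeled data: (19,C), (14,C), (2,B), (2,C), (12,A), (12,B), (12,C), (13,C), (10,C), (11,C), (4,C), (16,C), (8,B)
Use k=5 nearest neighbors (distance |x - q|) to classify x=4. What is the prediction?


Distances: |19-4|=15, |14-4|=10, |2-4|=2, |2-4|=2, |12-4|=8, |12-4|=8, |12-4|=8, |13-4|=9, |10-4|=6, |11-4|=7, |4-4|=0, |16-4|=12, |8-4|=4. 5 nearest: (4,C), (2,B), (2,C), (8,B), (10,C). Counts: {'C': 3, 'B': 2}. Majority class: C.

C


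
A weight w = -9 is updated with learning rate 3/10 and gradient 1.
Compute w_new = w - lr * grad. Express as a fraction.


w_new = -9 - 3/10 * 1 = -9 - 3/10 = -93/10.

-93/10


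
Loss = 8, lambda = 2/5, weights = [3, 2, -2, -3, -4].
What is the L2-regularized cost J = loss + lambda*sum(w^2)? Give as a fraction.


L2 sq norm = sum(w^2) = 42. J = 8 + 2/5 * 42 = 124/5.

124/5


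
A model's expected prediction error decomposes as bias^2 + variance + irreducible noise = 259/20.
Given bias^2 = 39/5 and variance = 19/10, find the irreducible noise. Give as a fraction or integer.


Total error = bias^2 + variance + irreducible noise. So irreducible noise = 259/20 - 39/5 - 19/10 = 13/4.

13/4


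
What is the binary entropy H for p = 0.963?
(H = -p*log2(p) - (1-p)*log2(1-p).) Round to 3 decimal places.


H = -0.963*log2(0.963) - 0.037*log2(0.037) = 0.228.

0.228


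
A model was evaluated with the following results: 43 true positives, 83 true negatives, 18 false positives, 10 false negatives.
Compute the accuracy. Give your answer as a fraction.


Accuracy = (TP + TN) / (TP + TN + FP + FN) = (43 + 83) / 154 = 9/11.

9/11


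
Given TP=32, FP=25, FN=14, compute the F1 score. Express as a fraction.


Precision = 32/57 = 32/57. Recall = 32/46 = 16/23. F1 = 2*P*R/(P+R) = 64/103.

64/103


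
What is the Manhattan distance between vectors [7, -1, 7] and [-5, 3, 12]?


d = sum of absolute differences: |7--5|=12 + |-1-3|=4 + |7-12|=5 = 21.

21


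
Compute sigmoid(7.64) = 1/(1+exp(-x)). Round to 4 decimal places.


sigma(7.64) = 1/(1+e^(-7.64)) = 1/(1+0.000481) = 1/1.000481 = 0.9995.

0.9995


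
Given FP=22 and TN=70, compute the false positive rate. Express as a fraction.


FPR = FP / (FP + TN) = 22 / 92 = 11/46.

11/46


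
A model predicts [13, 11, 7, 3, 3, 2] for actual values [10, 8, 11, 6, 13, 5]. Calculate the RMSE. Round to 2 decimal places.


MSE = 25.3333. RMSE = sqrt(25.3333) = 5.03.

5.03


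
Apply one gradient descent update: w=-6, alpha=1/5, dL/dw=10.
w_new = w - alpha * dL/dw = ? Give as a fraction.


w_new = -6 - 1/5 * 10 = -6 - 2 = -8.

-8


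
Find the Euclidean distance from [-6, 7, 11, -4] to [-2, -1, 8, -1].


d = sqrt(sum of squared differences). (-6--2)^2=16, (7--1)^2=64, (11-8)^2=9, (-4--1)^2=9. Sum = 98.

sqrt(98)


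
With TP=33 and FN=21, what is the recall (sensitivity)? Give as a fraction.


Recall = TP / (TP + FN) = 33 / 54 = 11/18.

11/18


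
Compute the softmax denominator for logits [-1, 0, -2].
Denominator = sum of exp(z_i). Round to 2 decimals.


Denom = e^-1=0.3679 + e^0=1.0000 + e^-2=0.1353. Sum = 1.5032, which rounds to 1.50.

1.50


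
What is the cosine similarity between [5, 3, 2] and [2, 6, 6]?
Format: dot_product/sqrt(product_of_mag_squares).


dot = 40. |a|^2 = 38, |b|^2 = 76. cos = 40/sqrt(2888).

40/sqrt(2888)


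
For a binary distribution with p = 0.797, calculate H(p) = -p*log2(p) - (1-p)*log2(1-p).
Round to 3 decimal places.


H = -0.797*log2(0.797) - 0.203*log2(0.203) = 0.728.

0.728


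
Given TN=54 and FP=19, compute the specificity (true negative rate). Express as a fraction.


Specificity = TN / (TN + FP) = 54 / 73 = 54/73.

54/73


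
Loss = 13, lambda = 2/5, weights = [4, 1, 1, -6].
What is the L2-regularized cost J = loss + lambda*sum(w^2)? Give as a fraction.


L2 sq norm = sum(w^2) = 54. J = 13 + 2/5 * 54 = 173/5.

173/5


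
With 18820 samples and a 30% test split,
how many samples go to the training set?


Test set = 18820 * 30% = 5646. Training set = 18820 - 5646 = 13174.

13174


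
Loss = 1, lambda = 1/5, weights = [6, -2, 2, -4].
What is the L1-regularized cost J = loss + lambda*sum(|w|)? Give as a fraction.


L1 norm = sum(|w|) = 14. J = 1 + 1/5 * 14 = 19/5.

19/5


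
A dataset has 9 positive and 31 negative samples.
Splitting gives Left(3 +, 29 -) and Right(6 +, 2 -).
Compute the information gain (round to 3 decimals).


H(parent) = 0.7692. H(left) = 0.4489, H(right) = 0.8113. Weighted = (32/40)*0.4489 + (8/40)*0.8113 = 0.5214. IG = 0.7692 - 0.5214 = 0.2478, which rounds to 0.248.

0.248


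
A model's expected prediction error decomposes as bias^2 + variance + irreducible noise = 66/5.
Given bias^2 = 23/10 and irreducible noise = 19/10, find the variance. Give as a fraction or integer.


Total error = bias^2 + variance + irreducible noise. So variance = 66/5 - 23/10 - 19/10 = 9.

9


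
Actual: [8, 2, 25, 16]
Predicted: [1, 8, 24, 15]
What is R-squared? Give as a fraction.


Mean(y) = 51/4. SS_res = 87. SS_tot = 1195/4. R^2 = 1 - 87/(1195/4) = 847/1195.

847/1195


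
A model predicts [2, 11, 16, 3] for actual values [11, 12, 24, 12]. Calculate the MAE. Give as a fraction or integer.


MAE = (1/4) * (|11-2|=9 + |12-11|=1 + |24-16|=8 + |12-3|=9). Sum = 27. MAE = 27/4.

27/4


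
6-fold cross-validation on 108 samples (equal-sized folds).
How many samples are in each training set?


Each validation fold has 108/6 = 18 samples. Training set = 108 - 18 = 90.

90


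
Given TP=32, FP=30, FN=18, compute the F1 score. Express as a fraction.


Precision = 32/62 = 16/31. Recall = 32/50 = 16/25. F1 = 2*P*R/(P+R) = 4/7.

4/7


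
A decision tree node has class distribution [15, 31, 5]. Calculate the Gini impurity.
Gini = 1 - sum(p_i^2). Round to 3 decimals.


Total = 51. Proportions: 15/51, 31/51, 5/51. sum(p_i^2) = 0.4656. Gini = 1 - 0.4656 = 0.5344, which rounds to 0.534.

0.534


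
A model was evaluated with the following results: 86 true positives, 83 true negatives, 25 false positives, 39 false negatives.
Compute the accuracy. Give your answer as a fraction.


Accuracy = (TP + TN) / (TP + TN + FP + FN) = (86 + 83) / 233 = 169/233.

169/233


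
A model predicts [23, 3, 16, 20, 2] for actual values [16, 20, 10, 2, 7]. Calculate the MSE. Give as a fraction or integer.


MSE = (1/5) * ((16-23)^2=49 + (20-3)^2=289 + (10-16)^2=36 + (2-20)^2=324 + (7-2)^2=25). Sum = 723. MSE = 723/5.

723/5


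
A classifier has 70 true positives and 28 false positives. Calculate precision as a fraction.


Precision = TP / (TP + FP) = 70 / 98 = 5/7.

5/7


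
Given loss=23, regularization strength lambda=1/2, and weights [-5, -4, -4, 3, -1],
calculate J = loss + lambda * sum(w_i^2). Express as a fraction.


L2 sq norm = sum(w^2) = 67. J = 23 + 1/2 * 67 = 113/2.

113/2


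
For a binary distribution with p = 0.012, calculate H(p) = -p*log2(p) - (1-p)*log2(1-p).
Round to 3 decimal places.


H = -0.012*log2(0.012) - 0.988*log2(0.988) = 0.094.

0.094


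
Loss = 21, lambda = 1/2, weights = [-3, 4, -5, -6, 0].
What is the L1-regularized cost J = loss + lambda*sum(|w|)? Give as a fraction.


L1 norm = sum(|w|) = 18. J = 21 + 1/2 * 18 = 30.

30


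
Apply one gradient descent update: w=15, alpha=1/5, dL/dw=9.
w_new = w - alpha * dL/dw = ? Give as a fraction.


w_new = 15 - 1/5 * 9 = 15 - 9/5 = 66/5.

66/5


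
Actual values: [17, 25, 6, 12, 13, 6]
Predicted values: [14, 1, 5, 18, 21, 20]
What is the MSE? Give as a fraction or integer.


MSE = (1/6) * ((17-14)^2=9 + (25-1)^2=576 + (6-5)^2=1 + (12-18)^2=36 + (13-21)^2=64 + (6-20)^2=196). Sum = 882. MSE = 147.

147


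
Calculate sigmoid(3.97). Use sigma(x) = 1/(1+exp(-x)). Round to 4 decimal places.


sigma(3.97) = 1/(1+e^(-3.97)) = 1/(1+0.018873) = 1/1.018873 = 0.9815.

0.9815


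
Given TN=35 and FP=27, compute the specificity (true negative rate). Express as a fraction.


Specificity = TN / (TN + FP) = 35 / 62 = 35/62.

35/62


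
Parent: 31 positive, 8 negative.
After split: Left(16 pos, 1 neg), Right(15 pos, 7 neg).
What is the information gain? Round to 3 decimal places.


H(parent) = 0.7321. H(left) = 0.3228, H(right) = 0.9024. Weighted = (17/39)*0.3228 + (22/39)*0.9024 = 0.6498. IG = 0.7321 - 0.6498 = 0.0823, which rounds to 0.082.

0.082


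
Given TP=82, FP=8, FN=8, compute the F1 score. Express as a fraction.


Precision = 82/90 = 41/45. Recall = 82/90 = 41/45. F1 = 2*P*R/(P+R) = 41/45.

41/45


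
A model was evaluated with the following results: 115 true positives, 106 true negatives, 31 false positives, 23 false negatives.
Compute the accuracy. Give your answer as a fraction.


Accuracy = (TP + TN) / (TP + TN + FP + FN) = (115 + 106) / 275 = 221/275.

221/275


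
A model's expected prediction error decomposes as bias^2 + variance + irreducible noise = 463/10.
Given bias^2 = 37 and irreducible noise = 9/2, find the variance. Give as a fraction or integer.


Total error = bias^2 + variance + irreducible noise. So variance = 463/10 - 37 - 9/2 = 24/5.

24/5


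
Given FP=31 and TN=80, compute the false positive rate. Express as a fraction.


FPR = FP / (FP + TN) = 31 / 111 = 31/111.

31/111


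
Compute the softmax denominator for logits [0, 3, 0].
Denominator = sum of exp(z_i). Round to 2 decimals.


Denom = e^0=1.0000 + e^3=20.0855 + e^0=1.0000. Sum = 22.0855, which rounds to 22.09.

22.09


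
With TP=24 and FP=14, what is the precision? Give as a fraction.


Precision = TP / (TP + FP) = 24 / 38 = 12/19.

12/19


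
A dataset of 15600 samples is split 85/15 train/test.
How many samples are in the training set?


Test set = 15600 * 15% = 2340. Training set = 15600 - 2340 = 13260.

13260


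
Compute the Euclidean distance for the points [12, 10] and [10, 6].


d = sqrt(sum of squared differences). (12-10)^2=4, (10-6)^2=16. Sum = 20.

sqrt(20)


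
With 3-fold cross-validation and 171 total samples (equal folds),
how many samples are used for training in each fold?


Each validation fold has 171/3 = 57 samples. Training set = 171 - 57 = 114.

114


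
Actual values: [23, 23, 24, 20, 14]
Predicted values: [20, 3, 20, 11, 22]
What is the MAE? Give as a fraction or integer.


MAE = (1/5) * (|23-20|=3 + |23-3|=20 + |24-20|=4 + |20-11|=9 + |14-22|=8). Sum = 44. MAE = 44/5.

44/5


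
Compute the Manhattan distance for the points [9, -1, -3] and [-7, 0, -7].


d = sum of absolute differences: |9--7|=16 + |-1-0|=1 + |-3--7|=4 = 21.

21


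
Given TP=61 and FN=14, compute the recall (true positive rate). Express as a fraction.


Recall = TP / (TP + FN) = 61 / 75 = 61/75.

61/75


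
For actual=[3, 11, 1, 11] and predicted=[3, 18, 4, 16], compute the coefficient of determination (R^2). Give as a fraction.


Mean(y) = 13/2. SS_res = 83. SS_tot = 83. R^2 = 1 - 83/(83) = 0.

0


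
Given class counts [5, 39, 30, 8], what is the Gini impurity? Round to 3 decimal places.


Total = 82. Proportions: 5/82, 39/82, 30/82, 8/82. sum(p_i^2) = 0.3733. Gini = 1 - 0.3733 = 0.6267, which rounds to 0.627.

0.627


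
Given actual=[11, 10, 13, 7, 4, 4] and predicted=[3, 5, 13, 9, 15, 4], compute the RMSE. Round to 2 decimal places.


MSE = 35.6667. RMSE = sqrt(35.6667) = 5.97.

5.97


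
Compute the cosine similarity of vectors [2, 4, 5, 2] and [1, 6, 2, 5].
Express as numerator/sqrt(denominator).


dot = 46. |a|^2 = 49, |b|^2 = 66. cos = 46/sqrt(3234).

46/sqrt(3234)


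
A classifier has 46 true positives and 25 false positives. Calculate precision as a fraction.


Precision = TP / (TP + FP) = 46 / 71 = 46/71.

46/71


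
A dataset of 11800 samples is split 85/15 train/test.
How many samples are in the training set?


Test set = 11800 * 15% = 1770. Training set = 11800 - 1770 = 10030.

10030


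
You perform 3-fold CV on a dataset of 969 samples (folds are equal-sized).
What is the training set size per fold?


Each validation fold has 969/3 = 323 samples. Training set = 969 - 323 = 646.

646


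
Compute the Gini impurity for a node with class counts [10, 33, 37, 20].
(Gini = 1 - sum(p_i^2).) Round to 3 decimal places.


Total = 100. Proportions: 10/100, 33/100, 37/100, 20/100. sum(p_i^2) = 0.2958. Gini = 1 - 0.2958 = 0.7042, which rounds to 0.704.

0.704


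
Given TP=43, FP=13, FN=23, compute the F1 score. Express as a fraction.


Precision = 43/56 = 43/56. Recall = 43/66 = 43/66. F1 = 2*P*R/(P+R) = 43/61.

43/61


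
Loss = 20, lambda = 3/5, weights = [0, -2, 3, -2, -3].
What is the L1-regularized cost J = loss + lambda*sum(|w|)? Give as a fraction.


L1 norm = sum(|w|) = 10. J = 20 + 3/5 * 10 = 26.

26


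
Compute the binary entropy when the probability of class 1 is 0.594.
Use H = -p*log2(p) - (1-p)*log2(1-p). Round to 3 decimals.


H = -0.594*log2(0.594) - 0.406*log2(0.406) = 0.974.

0.974


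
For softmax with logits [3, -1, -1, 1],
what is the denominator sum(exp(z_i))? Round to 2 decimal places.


Denom = e^3=20.0855 + e^-1=0.3679 + e^-1=0.3679 + e^1=2.7183. Sum = 23.5396, which rounds to 23.54.

23.54


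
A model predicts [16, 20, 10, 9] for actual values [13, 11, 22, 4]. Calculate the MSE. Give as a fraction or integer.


MSE = (1/4) * ((13-16)^2=9 + (11-20)^2=81 + (22-10)^2=144 + (4-9)^2=25). Sum = 259. MSE = 259/4.

259/4


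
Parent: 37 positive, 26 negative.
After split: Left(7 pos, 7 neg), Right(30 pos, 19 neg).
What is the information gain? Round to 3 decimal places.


H(parent) = 0.9779. H(left) = 1.0000, H(right) = 0.9633. Weighted = (14/63)*1.0000 + (49/63)*0.9633 = 0.9715. IG = 0.9779 - 0.9715 = 0.0064, which rounds to 0.006.

0.006


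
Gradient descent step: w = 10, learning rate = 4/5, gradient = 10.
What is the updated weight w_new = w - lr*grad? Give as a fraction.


w_new = 10 - 4/5 * 10 = 10 - 8 = 2.

2


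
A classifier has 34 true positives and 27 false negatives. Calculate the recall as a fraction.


Recall = TP / (TP + FN) = 34 / 61 = 34/61.

34/61


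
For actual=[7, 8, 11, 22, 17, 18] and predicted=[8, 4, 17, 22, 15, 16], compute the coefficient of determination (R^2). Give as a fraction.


Mean(y) = 83/6. SS_res = 61. SS_tot = 1097/6. R^2 = 1 - 61/(1097/6) = 731/1097.

731/1097


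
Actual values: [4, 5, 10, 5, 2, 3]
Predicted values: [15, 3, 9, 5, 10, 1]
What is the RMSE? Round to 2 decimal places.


MSE = 32.3333. RMSE = sqrt(32.3333) = 5.69.

5.69


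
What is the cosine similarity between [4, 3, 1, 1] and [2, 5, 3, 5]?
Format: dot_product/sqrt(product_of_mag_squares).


dot = 31. |a|^2 = 27, |b|^2 = 63. cos = 31/sqrt(1701).

31/sqrt(1701)


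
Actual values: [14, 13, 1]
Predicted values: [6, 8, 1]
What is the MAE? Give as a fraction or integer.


MAE = (1/3) * (|14-6|=8 + |13-8|=5 + |1-1|=0). Sum = 13. MAE = 13/3.

13/3


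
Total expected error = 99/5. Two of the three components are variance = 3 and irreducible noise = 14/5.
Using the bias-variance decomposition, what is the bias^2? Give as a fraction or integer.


Total error = bias^2 + variance + irreducible noise. So bias^2 = 99/5 - 3 - 14/5 = 14.

14


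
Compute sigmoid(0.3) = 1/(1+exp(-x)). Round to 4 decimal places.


sigma(0.3) = 1/(1+e^(-0.3)) = 1/(1+0.740818) = 1/1.740818 = 0.5744.

0.5744


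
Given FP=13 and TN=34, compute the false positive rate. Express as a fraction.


FPR = FP / (FP + TN) = 13 / 47 = 13/47.

13/47


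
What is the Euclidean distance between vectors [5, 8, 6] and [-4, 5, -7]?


d = sqrt(sum of squared differences). (5--4)^2=81, (8-5)^2=9, (6--7)^2=169. Sum = 259.

sqrt(259)


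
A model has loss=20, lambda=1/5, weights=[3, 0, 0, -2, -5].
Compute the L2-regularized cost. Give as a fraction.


L2 sq norm = sum(w^2) = 38. J = 20 + 1/5 * 38 = 138/5.

138/5


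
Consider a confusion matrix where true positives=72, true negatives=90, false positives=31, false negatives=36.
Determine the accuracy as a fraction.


Accuracy = (TP + TN) / (TP + TN + FP + FN) = (72 + 90) / 229 = 162/229.

162/229


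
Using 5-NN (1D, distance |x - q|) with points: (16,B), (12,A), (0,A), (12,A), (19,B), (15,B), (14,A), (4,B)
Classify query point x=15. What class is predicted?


Distances: |16-15|=1, |12-15|=3, |0-15|=15, |12-15|=3, |19-15|=4, |15-15|=0, |14-15|=1, |4-15|=11. 5 nearest: (15,B), (14,A), (16,B), (12,A), (12,A). Counts: {'B': 2, 'A': 3}. Majority class: A.

A


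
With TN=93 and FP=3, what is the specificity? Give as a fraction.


Specificity = TN / (TN + FP) = 93 / 96 = 31/32.

31/32


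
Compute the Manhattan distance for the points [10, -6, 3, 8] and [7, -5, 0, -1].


d = sum of absolute differences: |10-7|=3 + |-6--5|=1 + |3-0|=3 + |8--1|=9 = 16.

16


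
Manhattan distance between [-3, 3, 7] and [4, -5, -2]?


d = sum of absolute differences: |-3-4|=7 + |3--5|=8 + |7--2|=9 = 24.

24


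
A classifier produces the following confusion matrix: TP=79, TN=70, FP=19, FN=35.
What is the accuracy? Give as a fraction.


Accuracy = (TP + TN) / (TP + TN + FP + FN) = (79 + 70) / 203 = 149/203.

149/203


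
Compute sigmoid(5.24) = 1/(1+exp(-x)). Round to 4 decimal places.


sigma(5.24) = 1/(1+e^(-5.24)) = 1/(1+0.005300) = 1/1.005300 = 0.9947.

0.9947


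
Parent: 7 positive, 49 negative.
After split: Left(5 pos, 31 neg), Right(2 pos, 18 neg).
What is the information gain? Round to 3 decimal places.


H(parent) = 0.5436. H(left) = 0.5813, H(right) = 0.4690. Weighted = (36/56)*0.5813 + (20/56)*0.4690 = 0.5412. IG = 0.5436 - 0.5412 = 0.0024, which rounds to 0.002.

0.002


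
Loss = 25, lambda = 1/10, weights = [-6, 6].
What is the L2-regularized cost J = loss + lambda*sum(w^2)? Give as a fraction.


L2 sq norm = sum(w^2) = 72. J = 25 + 1/10 * 72 = 161/5.

161/5


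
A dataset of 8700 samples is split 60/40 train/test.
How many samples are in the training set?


Test set = 8700 * 40% = 3480. Training set = 8700 - 3480 = 5220.

5220


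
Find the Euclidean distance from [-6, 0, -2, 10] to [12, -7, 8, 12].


d = sqrt(sum of squared differences). (-6-12)^2=324, (0--7)^2=49, (-2-8)^2=100, (10-12)^2=4. Sum = 477.

sqrt(477)


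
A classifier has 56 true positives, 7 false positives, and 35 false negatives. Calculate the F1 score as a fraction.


Precision = 56/63 = 8/9. Recall = 56/91 = 8/13. F1 = 2*P*R/(P+R) = 8/11.

8/11


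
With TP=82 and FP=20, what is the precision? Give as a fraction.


Precision = TP / (TP + FP) = 82 / 102 = 41/51.

41/51


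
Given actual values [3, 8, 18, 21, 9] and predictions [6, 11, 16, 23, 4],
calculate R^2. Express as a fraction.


Mean(y) = 59/5. SS_res = 51. SS_tot = 1114/5. R^2 = 1 - 51/(1114/5) = 859/1114.

859/1114


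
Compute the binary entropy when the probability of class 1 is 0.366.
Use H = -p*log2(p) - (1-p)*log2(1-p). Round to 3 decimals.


H = -0.366*log2(0.366) - 0.634*log2(0.634) = 0.948.

0.948


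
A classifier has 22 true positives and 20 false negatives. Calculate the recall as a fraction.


Recall = TP / (TP + FN) = 22 / 42 = 11/21.

11/21


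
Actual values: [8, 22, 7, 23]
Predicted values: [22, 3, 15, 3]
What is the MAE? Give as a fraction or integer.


MAE = (1/4) * (|8-22|=14 + |22-3|=19 + |7-15|=8 + |23-3|=20). Sum = 61. MAE = 61/4.

61/4


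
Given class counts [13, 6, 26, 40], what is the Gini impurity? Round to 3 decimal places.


Total = 85. Proportions: 13/85, 6/85, 26/85, 40/85. sum(p_i^2) = 0.3434. Gini = 1 - 0.3434 = 0.6566, which rounds to 0.657.

0.657


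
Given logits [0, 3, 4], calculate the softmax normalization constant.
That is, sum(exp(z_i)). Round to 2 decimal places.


Denom = e^0=1.0000 + e^3=20.0855 + e^4=54.5982. Sum = 75.6837, which rounds to 75.68.

75.68


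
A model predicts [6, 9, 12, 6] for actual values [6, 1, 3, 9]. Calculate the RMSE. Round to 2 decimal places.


MSE = 38.5000. RMSE = sqrt(38.5000) = 6.20.

6.20


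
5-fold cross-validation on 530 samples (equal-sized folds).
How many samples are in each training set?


Each validation fold has 530/5 = 106 samples. Training set = 530 - 106 = 424.

424


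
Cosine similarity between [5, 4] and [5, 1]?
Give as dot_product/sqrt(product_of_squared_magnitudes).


dot = 29. |a|^2 = 41, |b|^2 = 26. cos = 29/sqrt(1066).

29/sqrt(1066)


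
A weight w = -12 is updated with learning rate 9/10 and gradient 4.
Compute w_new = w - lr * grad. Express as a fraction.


w_new = -12 - 9/10 * 4 = -12 - 18/5 = -78/5.

-78/5


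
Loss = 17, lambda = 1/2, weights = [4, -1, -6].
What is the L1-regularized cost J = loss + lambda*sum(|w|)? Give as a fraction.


L1 norm = sum(|w|) = 11. J = 17 + 1/2 * 11 = 45/2.

45/2


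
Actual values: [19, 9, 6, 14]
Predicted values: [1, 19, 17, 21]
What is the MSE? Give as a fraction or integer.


MSE = (1/4) * ((19-1)^2=324 + (9-19)^2=100 + (6-17)^2=121 + (14-21)^2=49). Sum = 594. MSE = 297/2.

297/2


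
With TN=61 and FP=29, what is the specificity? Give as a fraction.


Specificity = TN / (TN + FP) = 61 / 90 = 61/90.

61/90


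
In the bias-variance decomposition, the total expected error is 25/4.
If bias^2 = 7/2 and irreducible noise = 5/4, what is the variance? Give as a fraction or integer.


Total error = bias^2 + variance + irreducible noise. So variance = 25/4 - 7/2 - 5/4 = 3/2.

3/2


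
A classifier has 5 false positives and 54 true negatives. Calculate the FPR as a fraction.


FPR = FP / (FP + TN) = 5 / 59 = 5/59.

5/59


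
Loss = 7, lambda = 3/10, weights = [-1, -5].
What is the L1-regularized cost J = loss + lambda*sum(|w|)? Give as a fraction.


L1 norm = sum(|w|) = 6. J = 7 + 3/10 * 6 = 44/5.

44/5


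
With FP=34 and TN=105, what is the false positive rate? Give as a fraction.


FPR = FP / (FP + TN) = 34 / 139 = 34/139.

34/139


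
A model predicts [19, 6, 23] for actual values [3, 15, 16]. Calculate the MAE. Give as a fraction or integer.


MAE = (1/3) * (|3-19|=16 + |15-6|=9 + |16-23|=7). Sum = 32. MAE = 32/3.

32/3


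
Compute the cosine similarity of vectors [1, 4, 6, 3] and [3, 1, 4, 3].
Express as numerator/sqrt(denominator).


dot = 40. |a|^2 = 62, |b|^2 = 35. cos = 40/sqrt(2170).

40/sqrt(2170)


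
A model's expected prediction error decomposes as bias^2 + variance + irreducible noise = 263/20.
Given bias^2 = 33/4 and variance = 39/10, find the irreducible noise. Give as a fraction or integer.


Total error = bias^2 + variance + irreducible noise. So irreducible noise = 263/20 - 33/4 - 39/10 = 1.

1


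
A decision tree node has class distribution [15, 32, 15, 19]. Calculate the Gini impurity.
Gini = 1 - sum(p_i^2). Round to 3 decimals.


Total = 81. Proportions: 15/81, 32/81, 15/81, 19/81. sum(p_i^2) = 0.2797. Gini = 1 - 0.2797 = 0.7203, which rounds to 0.720.

0.720
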